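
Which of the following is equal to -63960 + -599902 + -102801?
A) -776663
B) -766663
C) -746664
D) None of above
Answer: B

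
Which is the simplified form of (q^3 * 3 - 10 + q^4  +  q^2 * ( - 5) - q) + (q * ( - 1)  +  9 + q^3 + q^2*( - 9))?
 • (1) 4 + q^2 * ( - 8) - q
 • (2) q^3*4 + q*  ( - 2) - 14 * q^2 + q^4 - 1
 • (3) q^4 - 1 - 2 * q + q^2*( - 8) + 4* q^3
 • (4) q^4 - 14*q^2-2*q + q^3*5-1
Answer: 2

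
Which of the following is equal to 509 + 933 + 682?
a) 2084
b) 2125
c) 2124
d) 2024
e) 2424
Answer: c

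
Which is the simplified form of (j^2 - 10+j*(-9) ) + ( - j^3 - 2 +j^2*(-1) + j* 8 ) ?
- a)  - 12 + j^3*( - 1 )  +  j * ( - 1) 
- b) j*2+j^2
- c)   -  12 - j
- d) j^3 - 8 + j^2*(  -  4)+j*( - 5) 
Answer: a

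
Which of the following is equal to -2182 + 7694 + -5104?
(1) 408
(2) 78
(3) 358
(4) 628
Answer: 1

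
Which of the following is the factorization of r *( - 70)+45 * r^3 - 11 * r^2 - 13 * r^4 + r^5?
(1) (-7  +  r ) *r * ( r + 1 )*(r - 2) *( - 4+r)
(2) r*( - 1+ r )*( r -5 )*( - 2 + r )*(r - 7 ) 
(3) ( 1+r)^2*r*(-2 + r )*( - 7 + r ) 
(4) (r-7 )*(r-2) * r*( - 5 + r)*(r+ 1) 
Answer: 4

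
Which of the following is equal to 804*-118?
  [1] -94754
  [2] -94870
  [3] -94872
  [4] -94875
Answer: 3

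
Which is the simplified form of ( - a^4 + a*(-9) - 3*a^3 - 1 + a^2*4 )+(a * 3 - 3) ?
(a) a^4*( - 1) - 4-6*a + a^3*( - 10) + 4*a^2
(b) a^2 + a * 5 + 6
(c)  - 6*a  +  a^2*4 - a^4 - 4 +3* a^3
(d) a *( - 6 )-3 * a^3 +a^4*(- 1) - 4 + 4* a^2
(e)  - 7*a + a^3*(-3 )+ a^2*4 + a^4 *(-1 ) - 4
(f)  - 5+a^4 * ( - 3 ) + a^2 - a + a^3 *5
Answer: d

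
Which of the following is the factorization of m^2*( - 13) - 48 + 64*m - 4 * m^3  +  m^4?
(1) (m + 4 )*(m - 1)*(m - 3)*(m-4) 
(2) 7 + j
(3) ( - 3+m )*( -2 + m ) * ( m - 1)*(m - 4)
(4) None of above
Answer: 1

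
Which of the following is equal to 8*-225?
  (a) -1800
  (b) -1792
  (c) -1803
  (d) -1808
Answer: a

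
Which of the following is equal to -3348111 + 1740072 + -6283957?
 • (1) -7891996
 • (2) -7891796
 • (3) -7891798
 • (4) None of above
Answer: 1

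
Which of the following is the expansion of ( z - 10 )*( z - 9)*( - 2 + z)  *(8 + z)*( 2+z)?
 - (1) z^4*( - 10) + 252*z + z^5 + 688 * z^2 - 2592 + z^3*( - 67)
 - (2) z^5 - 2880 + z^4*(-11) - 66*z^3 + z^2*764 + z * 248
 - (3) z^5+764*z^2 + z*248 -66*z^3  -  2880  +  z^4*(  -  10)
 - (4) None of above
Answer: 2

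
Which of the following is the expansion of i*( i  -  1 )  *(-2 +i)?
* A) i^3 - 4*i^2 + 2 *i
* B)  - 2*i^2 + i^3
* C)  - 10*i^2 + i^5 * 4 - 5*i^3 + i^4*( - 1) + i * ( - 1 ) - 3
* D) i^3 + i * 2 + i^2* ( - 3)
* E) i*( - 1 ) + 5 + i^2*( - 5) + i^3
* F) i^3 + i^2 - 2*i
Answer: D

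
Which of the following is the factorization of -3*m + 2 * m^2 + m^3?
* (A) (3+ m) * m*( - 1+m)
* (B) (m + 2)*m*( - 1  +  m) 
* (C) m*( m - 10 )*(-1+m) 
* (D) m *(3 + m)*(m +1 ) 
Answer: A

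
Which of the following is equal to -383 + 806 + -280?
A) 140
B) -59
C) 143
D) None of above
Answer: C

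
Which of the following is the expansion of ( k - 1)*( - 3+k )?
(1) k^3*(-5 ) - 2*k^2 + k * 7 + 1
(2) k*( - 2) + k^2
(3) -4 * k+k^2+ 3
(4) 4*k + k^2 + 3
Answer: 3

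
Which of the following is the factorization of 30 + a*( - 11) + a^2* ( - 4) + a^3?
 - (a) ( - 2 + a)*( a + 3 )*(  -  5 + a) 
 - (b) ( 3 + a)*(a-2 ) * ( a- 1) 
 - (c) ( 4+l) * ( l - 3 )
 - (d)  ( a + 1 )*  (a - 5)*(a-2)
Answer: a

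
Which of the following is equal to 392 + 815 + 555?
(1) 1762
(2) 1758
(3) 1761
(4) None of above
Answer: 1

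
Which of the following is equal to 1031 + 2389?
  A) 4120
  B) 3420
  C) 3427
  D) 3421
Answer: B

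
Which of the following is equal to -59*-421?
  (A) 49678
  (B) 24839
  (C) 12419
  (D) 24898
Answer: B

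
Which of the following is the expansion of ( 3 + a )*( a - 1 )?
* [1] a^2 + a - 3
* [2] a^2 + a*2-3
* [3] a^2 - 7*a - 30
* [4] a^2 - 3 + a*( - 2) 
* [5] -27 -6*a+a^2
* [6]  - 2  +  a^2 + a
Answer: 2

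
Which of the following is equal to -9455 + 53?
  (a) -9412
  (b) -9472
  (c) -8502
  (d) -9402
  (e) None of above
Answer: d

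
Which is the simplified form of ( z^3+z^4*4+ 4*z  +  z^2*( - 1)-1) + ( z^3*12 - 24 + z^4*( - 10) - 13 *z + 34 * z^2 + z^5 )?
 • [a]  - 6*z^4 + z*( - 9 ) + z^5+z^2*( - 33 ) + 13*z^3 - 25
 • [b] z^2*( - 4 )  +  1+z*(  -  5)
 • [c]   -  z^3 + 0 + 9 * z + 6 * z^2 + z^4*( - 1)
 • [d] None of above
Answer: d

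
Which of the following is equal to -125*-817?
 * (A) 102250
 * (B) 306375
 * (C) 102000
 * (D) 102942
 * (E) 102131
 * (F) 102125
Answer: F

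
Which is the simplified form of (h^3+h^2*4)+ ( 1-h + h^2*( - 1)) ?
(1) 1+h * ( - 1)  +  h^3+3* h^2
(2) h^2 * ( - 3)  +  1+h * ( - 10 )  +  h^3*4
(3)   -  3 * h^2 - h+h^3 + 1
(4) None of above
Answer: 1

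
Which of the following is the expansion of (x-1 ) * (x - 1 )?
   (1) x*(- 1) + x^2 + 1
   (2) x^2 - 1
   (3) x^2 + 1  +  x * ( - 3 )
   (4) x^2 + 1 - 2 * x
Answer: 4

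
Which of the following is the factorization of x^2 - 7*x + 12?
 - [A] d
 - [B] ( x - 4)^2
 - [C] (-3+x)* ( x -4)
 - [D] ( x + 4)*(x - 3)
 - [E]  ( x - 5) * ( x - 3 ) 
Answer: C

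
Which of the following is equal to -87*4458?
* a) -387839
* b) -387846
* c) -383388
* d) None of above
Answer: b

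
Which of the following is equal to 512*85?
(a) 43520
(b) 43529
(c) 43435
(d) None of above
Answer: a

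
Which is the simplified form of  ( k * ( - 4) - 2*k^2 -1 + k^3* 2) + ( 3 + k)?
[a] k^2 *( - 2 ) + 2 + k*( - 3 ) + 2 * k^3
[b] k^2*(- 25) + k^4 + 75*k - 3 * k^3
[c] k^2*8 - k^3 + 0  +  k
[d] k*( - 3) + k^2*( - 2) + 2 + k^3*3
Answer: a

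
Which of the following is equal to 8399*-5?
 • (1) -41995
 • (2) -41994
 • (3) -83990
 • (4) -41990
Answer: 1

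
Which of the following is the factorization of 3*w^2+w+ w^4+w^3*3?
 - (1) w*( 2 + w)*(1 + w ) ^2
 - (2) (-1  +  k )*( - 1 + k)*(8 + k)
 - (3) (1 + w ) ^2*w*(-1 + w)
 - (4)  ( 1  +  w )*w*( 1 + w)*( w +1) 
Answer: 4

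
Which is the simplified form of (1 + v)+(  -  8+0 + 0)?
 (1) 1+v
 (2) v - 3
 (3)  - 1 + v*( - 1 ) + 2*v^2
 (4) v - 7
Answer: 4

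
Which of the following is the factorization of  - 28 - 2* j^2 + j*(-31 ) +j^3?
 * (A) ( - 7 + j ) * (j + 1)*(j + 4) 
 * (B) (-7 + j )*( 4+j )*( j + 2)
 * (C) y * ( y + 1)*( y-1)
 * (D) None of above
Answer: A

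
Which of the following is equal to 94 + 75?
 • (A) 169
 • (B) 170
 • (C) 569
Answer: A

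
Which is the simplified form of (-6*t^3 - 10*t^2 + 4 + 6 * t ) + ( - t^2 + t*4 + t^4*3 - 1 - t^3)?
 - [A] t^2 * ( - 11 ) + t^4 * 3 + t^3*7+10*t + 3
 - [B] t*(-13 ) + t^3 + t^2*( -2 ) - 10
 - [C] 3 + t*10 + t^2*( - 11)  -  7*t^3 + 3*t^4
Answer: C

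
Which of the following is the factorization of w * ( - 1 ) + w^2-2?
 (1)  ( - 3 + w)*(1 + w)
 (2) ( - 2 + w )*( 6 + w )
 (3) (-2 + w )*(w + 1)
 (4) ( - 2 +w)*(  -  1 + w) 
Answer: 3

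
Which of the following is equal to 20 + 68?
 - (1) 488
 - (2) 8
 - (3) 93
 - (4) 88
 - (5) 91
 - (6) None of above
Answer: 4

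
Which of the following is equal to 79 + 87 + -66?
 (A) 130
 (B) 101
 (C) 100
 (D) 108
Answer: C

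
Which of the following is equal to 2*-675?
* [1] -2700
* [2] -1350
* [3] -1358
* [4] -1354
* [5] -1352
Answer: 2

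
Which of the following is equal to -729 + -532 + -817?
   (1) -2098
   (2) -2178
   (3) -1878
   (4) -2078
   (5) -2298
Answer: 4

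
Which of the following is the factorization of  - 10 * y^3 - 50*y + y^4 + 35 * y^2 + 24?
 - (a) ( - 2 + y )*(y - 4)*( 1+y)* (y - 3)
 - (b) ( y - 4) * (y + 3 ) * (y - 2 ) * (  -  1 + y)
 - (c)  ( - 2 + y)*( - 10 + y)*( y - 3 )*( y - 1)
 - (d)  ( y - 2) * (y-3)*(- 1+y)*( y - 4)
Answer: d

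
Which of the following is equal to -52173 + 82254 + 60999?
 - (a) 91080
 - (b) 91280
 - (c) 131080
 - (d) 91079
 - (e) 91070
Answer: a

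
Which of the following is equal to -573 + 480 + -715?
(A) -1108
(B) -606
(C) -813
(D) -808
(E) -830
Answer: D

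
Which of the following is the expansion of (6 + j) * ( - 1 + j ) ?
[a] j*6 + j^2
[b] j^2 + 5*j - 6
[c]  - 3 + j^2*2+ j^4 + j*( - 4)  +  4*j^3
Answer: b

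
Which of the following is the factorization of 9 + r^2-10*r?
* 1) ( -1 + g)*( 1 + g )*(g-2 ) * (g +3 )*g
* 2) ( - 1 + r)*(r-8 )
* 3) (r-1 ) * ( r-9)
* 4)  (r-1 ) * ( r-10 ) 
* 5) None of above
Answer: 3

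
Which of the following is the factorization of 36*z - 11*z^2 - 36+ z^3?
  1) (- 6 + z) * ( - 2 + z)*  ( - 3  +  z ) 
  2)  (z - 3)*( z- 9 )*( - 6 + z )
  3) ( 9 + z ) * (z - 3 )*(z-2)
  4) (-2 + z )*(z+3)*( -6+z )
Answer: 1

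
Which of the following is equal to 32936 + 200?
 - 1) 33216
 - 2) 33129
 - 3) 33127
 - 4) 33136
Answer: 4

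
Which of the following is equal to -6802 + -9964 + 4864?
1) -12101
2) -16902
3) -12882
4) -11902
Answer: 4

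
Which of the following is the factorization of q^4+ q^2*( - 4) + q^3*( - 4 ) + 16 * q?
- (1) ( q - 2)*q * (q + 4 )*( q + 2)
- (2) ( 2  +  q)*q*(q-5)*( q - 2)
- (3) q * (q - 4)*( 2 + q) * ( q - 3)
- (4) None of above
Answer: 4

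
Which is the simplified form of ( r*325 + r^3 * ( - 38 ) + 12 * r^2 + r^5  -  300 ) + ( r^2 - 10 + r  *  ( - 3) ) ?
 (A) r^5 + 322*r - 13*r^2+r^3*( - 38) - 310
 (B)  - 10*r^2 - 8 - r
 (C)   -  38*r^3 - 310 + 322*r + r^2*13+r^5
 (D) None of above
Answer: C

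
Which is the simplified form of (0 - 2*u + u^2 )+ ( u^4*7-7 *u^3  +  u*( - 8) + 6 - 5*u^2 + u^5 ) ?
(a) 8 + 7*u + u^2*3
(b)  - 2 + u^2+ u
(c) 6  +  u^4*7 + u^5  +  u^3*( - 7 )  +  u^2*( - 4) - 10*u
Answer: c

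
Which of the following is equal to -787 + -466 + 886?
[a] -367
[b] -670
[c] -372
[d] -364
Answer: a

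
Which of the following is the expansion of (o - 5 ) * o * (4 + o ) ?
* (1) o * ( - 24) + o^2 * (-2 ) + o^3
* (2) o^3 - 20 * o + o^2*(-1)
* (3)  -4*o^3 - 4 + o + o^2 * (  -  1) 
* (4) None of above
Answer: 2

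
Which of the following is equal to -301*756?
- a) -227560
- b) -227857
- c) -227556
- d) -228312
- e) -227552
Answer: c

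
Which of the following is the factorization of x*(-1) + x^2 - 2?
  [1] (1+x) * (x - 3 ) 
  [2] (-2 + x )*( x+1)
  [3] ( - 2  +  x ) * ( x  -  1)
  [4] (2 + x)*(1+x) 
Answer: 2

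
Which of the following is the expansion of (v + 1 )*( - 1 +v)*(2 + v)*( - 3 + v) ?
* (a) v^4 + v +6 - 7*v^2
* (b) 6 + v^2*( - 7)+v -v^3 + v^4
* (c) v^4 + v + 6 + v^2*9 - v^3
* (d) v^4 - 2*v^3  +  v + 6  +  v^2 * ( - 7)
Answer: b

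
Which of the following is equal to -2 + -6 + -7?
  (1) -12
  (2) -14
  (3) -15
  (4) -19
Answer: 3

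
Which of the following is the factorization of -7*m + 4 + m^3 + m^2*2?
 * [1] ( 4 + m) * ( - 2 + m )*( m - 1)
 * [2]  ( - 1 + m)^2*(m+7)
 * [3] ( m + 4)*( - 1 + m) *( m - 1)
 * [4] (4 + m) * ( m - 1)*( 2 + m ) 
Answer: 3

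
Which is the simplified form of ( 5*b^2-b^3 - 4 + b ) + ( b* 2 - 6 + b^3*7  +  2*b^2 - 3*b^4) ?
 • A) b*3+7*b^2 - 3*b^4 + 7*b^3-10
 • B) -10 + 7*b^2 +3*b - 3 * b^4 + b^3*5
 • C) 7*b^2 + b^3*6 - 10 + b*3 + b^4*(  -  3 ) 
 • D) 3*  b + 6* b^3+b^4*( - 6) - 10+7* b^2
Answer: C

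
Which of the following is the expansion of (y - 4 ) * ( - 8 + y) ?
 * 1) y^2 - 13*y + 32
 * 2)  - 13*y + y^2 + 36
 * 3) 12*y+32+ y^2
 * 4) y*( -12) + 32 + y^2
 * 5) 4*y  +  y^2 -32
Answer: 4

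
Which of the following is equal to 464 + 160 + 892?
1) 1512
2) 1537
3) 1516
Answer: 3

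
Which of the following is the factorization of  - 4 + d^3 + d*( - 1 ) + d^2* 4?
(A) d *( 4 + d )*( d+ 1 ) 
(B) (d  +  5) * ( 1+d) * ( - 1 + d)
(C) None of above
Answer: C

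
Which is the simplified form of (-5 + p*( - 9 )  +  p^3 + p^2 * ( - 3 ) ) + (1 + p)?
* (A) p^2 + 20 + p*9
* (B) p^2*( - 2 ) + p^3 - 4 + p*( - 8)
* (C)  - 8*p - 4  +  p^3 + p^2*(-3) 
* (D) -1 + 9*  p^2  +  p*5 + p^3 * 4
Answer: C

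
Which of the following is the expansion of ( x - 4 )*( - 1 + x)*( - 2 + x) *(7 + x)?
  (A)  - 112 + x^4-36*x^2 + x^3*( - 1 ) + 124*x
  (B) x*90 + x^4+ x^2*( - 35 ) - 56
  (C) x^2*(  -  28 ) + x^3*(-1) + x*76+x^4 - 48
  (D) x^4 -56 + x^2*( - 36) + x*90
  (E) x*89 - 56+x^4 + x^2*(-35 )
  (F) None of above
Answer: B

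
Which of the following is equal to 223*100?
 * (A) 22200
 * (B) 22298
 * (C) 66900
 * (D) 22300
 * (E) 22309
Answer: D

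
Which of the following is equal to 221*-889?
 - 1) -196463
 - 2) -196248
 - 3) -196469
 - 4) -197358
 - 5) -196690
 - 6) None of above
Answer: 3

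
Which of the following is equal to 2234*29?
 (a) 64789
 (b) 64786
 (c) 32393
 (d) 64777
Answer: b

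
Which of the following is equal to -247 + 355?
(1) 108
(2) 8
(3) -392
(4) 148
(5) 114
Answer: 1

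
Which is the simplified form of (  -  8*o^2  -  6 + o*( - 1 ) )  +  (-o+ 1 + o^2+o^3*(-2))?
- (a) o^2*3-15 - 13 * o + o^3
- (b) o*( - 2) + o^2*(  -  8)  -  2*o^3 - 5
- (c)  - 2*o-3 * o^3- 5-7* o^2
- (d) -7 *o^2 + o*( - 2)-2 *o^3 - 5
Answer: d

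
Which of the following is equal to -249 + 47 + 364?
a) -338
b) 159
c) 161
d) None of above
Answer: d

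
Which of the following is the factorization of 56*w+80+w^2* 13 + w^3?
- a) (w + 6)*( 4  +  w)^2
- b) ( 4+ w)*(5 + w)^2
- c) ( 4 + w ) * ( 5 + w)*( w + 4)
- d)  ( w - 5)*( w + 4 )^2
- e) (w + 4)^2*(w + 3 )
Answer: c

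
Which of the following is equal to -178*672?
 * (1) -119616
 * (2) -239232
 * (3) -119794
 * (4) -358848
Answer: 1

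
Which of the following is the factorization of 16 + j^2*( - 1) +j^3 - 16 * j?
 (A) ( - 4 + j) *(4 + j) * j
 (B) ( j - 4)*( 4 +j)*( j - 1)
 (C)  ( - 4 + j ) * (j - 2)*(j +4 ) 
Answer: B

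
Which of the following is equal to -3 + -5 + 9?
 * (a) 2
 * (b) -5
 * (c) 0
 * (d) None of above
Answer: d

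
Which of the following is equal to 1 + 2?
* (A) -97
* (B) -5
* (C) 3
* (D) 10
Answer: C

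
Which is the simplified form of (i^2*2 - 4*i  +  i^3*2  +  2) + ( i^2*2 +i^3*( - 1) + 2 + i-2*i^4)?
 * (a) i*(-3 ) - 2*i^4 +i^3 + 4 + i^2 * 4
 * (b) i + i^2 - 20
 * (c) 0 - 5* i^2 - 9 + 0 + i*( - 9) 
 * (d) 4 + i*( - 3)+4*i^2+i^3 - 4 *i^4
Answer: a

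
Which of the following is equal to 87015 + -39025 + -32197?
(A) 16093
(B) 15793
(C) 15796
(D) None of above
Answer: B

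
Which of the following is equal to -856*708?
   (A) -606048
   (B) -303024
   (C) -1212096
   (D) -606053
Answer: A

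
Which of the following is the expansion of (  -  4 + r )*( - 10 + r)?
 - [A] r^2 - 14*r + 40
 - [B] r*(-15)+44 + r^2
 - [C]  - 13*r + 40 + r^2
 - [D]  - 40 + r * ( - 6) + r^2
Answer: A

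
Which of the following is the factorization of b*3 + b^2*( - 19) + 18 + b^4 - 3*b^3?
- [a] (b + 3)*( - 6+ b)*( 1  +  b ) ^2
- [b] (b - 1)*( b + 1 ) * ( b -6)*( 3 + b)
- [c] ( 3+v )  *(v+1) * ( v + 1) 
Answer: b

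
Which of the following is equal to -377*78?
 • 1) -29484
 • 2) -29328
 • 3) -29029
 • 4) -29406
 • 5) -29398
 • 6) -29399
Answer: 4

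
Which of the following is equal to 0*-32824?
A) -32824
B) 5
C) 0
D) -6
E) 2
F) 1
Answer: C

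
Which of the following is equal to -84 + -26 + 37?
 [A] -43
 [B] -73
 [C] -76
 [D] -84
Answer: B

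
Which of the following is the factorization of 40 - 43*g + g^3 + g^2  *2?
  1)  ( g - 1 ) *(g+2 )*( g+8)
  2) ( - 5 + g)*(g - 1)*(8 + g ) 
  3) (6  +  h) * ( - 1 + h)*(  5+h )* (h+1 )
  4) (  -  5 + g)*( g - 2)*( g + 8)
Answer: 2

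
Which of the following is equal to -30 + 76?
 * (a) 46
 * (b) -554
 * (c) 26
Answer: a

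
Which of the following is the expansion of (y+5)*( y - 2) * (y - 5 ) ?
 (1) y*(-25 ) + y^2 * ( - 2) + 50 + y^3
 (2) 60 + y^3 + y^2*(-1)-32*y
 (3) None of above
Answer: 1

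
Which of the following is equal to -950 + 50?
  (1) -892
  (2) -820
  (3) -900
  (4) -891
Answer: 3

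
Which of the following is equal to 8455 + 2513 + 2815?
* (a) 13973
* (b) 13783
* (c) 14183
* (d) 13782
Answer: b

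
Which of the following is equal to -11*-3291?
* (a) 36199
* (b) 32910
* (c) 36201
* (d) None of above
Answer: c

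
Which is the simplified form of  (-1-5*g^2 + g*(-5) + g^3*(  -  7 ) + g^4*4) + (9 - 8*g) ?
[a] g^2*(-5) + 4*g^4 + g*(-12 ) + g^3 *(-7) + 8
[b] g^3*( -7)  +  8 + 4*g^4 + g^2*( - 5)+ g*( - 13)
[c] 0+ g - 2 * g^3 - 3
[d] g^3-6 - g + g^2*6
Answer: b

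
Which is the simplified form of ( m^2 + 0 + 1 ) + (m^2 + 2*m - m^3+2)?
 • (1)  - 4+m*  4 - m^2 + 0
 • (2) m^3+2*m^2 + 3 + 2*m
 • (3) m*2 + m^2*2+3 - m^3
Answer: 3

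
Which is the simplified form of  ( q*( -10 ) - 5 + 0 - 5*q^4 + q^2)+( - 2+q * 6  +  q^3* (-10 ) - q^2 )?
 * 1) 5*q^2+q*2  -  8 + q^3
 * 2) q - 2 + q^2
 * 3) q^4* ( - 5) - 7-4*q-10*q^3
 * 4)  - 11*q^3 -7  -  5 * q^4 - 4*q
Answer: 3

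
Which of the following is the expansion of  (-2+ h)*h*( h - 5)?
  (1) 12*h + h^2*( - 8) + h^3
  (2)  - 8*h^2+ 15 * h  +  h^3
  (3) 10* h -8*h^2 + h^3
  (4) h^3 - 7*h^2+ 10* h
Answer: 4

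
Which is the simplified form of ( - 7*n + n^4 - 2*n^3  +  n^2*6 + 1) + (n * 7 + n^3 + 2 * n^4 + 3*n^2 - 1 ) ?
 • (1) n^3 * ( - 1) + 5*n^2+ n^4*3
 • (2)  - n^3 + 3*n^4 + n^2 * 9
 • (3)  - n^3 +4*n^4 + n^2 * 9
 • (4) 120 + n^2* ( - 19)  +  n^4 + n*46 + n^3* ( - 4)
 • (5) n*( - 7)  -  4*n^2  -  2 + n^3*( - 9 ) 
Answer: 2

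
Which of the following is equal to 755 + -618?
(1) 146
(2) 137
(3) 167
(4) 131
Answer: 2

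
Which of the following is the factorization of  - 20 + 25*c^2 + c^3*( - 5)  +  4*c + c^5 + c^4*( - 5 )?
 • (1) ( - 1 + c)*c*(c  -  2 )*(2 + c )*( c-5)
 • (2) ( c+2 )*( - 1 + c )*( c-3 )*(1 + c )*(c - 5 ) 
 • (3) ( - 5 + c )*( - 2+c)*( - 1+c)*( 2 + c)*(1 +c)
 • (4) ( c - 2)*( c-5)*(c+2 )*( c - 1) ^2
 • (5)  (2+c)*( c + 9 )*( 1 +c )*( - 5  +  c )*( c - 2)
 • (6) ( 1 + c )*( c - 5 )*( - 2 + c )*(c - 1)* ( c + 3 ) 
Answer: 3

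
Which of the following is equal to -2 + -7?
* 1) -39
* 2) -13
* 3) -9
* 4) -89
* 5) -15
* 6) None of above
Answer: 3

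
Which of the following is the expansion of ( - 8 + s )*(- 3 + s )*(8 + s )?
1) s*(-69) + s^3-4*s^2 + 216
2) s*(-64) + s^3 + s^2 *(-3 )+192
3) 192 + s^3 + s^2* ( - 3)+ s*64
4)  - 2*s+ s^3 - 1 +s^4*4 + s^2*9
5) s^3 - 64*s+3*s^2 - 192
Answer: 2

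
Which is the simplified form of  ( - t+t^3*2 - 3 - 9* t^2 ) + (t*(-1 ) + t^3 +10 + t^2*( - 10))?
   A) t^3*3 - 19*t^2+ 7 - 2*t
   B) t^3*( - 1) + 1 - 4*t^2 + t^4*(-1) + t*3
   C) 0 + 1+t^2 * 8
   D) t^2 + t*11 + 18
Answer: A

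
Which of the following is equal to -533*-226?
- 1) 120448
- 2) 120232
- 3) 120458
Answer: 3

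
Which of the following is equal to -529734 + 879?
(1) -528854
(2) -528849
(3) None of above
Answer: 3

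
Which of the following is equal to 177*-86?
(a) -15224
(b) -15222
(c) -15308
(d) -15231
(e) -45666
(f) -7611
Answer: b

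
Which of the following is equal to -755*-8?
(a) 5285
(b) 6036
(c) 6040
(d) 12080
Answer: c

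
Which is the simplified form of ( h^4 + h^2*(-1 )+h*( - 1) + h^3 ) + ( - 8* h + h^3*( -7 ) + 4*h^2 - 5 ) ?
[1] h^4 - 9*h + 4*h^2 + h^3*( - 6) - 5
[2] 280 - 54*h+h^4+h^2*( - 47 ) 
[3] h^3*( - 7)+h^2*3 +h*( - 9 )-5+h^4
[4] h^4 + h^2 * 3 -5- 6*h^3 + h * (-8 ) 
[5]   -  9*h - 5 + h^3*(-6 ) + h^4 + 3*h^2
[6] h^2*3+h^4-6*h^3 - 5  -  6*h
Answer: 5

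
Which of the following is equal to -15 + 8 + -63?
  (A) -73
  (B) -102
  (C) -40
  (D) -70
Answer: D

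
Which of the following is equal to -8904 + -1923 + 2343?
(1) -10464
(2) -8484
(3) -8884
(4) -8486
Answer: 2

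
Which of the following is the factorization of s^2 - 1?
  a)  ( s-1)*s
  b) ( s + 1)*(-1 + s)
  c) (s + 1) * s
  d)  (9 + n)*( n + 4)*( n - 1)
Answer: b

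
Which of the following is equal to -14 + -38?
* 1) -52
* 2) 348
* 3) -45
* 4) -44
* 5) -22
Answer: 1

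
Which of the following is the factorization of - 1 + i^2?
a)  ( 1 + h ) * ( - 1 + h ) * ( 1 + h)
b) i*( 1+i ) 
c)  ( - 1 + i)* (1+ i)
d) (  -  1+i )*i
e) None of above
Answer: c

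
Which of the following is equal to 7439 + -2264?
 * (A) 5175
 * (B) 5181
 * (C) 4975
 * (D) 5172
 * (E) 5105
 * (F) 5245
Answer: A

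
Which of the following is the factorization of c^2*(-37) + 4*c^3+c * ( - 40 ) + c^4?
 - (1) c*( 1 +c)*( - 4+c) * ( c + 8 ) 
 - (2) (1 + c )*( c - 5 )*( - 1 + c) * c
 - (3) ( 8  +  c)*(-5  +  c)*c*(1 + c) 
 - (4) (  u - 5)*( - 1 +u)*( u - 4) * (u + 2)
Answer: 3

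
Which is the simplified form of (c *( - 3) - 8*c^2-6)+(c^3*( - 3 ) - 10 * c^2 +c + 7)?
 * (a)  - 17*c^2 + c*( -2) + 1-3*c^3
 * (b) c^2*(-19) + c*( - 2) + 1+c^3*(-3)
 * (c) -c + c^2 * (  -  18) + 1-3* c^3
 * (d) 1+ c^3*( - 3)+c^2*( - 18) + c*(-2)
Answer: d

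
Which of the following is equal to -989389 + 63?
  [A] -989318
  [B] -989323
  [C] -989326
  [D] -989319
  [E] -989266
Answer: C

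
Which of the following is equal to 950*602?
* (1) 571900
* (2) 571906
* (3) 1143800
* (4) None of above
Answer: 1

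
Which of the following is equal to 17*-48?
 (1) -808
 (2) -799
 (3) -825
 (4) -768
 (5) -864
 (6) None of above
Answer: 6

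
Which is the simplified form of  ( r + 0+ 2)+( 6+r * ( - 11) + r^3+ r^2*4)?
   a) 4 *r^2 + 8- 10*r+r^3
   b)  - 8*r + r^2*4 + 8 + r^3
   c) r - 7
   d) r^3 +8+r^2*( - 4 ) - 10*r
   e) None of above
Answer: a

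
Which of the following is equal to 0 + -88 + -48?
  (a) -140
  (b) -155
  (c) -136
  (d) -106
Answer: c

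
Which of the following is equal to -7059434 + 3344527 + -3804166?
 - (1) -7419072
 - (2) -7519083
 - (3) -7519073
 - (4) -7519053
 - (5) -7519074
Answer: 3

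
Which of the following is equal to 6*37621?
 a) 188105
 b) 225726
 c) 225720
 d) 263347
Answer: b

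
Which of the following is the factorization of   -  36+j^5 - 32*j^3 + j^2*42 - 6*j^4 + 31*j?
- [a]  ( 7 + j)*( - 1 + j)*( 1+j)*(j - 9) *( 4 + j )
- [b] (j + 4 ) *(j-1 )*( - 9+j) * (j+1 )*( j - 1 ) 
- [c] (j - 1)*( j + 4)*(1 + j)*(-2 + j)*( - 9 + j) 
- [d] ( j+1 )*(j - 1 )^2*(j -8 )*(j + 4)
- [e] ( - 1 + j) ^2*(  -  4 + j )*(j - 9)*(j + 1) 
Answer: b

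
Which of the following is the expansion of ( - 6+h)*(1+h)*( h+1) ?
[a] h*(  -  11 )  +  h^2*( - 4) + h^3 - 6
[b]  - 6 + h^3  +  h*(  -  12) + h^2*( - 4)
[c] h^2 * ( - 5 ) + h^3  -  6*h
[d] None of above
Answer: a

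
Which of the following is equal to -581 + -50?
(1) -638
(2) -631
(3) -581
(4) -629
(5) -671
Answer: 2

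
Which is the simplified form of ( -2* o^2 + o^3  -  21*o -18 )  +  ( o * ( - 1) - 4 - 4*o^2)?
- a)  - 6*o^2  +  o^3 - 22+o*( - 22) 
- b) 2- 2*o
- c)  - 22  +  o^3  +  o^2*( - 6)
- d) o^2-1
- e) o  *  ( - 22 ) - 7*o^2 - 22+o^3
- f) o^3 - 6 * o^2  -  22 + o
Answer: a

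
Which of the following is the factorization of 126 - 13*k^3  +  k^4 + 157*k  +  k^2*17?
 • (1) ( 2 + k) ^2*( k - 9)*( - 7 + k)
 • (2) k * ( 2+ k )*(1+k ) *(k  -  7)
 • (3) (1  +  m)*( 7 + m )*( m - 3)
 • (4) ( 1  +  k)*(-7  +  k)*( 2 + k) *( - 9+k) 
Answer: 4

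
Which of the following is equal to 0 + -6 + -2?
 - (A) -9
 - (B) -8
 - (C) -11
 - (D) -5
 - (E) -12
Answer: B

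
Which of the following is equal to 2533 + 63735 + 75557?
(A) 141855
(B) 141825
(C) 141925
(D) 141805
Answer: B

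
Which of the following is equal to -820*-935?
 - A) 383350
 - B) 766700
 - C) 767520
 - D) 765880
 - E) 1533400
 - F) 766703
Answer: B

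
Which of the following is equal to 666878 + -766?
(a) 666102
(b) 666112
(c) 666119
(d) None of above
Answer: b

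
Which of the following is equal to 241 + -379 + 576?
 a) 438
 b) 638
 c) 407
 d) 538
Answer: a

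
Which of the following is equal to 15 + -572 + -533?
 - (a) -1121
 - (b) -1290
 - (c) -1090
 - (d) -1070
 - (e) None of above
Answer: c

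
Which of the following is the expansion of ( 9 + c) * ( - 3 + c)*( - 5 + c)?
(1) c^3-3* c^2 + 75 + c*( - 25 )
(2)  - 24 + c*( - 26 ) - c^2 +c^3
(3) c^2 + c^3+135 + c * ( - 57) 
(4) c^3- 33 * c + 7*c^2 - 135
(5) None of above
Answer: 3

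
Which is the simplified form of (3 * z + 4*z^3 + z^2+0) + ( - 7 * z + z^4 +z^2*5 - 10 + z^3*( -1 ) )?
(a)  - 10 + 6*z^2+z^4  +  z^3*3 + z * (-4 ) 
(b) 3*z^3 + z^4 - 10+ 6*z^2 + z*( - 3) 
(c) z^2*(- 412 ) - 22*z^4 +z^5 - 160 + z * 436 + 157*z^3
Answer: a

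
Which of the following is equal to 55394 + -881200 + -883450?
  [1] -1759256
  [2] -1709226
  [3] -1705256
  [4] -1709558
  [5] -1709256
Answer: 5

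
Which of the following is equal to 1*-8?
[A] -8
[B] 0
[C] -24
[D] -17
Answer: A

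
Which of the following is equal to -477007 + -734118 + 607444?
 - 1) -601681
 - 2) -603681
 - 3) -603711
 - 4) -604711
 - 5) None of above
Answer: 2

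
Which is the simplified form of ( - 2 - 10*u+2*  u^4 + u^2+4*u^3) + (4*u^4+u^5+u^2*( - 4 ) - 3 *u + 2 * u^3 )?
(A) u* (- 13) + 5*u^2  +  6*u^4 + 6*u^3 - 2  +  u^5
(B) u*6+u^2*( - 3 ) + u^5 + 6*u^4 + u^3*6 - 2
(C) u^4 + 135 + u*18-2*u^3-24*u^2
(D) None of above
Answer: D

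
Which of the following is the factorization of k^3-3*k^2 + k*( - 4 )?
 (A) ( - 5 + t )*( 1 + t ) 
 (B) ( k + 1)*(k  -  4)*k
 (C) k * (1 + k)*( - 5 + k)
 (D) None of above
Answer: B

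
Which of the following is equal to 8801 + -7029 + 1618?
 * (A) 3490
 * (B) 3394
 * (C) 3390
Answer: C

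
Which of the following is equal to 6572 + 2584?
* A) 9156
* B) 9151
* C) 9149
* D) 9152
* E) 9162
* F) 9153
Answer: A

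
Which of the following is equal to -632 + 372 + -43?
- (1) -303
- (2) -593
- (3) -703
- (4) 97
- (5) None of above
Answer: 1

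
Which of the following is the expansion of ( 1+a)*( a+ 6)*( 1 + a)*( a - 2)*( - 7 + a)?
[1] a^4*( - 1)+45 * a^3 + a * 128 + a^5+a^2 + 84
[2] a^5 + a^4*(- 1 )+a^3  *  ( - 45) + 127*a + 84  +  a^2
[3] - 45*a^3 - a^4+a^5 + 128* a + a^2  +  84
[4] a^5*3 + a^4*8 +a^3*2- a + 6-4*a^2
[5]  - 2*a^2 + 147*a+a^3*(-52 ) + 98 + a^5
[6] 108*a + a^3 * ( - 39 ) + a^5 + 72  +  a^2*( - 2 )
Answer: 3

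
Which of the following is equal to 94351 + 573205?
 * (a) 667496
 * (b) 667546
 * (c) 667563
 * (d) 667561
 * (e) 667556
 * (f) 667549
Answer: e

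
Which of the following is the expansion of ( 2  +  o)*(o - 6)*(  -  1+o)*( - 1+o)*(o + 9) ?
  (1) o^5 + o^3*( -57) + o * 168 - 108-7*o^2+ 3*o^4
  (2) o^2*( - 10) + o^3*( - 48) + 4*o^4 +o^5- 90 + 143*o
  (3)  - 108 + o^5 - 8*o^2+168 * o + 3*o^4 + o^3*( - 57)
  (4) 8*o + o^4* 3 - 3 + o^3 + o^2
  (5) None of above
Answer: 1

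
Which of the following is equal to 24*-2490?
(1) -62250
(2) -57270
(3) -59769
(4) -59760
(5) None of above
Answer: 4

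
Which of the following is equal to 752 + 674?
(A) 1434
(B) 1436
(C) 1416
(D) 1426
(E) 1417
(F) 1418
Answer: D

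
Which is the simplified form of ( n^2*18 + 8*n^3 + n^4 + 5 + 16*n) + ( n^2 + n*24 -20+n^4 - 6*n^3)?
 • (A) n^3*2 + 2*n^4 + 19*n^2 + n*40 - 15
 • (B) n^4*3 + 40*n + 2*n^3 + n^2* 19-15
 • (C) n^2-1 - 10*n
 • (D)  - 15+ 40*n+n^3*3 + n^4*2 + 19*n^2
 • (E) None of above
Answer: A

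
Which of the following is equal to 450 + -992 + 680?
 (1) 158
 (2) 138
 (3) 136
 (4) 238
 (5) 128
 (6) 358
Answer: 2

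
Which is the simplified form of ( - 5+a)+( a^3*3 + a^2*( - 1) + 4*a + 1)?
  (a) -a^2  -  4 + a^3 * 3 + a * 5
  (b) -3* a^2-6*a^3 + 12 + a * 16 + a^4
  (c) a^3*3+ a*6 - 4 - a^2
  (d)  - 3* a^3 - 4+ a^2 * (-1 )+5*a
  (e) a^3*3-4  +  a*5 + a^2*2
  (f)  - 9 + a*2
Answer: a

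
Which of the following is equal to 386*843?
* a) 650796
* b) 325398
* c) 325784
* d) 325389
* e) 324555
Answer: b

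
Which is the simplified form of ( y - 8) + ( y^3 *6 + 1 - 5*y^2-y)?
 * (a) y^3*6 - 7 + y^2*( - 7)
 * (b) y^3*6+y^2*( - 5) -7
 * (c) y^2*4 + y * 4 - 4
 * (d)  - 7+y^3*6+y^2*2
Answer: b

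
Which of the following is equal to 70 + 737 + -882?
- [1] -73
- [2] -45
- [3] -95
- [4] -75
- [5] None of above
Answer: 4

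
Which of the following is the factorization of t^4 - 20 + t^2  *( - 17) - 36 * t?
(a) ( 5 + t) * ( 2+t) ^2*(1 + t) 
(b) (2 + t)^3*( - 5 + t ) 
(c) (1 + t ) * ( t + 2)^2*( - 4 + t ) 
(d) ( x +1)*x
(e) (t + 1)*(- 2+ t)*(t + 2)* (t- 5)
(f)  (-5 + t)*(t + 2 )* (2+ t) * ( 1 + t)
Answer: f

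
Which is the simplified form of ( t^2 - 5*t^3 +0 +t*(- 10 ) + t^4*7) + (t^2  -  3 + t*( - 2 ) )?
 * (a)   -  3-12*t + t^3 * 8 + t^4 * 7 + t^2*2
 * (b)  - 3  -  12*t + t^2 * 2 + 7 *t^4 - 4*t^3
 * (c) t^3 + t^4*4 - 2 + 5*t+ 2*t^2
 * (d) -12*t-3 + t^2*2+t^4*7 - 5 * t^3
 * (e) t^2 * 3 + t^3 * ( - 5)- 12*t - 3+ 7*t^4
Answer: d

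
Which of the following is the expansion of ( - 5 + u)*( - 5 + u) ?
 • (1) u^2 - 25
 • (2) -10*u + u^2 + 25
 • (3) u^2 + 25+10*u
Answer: 2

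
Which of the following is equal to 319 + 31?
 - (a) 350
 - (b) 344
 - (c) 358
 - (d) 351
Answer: a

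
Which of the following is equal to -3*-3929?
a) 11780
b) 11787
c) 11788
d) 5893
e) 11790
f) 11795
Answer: b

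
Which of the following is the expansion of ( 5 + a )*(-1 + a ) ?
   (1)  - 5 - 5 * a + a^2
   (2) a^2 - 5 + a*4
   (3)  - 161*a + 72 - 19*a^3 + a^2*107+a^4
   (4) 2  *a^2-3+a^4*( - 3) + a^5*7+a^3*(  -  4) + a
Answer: 2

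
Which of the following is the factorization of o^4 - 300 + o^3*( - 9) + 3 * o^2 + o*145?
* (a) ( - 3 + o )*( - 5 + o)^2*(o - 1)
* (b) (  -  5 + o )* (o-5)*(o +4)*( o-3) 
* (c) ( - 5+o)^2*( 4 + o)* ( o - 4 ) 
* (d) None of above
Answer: b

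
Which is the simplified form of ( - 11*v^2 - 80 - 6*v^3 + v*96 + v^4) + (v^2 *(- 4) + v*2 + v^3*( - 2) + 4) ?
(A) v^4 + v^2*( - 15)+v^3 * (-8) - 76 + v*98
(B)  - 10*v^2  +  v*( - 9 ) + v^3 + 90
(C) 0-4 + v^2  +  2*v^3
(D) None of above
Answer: A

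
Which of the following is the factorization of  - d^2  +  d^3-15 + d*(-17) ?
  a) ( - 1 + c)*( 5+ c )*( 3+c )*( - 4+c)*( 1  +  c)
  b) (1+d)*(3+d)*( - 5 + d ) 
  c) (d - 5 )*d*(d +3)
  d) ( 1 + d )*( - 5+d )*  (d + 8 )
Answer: b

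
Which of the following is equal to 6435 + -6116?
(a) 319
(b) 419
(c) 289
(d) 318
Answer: a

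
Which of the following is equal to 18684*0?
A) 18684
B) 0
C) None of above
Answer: B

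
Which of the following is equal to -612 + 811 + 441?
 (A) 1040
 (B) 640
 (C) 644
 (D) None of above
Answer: B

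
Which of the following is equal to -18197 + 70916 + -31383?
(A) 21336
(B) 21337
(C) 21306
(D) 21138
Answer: A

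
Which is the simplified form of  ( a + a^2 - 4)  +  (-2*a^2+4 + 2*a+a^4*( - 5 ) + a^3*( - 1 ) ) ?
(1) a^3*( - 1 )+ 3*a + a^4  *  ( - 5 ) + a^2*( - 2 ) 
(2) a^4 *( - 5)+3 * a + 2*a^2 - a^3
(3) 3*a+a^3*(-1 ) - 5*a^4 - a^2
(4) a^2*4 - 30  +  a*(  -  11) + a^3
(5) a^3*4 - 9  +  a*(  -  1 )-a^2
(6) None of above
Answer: 3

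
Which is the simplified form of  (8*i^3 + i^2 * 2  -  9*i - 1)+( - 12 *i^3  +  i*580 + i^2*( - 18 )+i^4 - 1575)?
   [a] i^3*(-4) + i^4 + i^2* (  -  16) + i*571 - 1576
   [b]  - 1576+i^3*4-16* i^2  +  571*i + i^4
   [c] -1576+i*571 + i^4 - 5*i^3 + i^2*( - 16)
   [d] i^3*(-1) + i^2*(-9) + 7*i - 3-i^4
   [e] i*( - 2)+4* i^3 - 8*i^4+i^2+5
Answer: a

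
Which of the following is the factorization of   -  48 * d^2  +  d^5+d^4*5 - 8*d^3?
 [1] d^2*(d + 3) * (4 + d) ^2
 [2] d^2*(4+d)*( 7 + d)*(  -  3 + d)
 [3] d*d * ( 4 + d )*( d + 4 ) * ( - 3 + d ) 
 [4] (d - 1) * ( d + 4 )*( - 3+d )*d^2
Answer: 3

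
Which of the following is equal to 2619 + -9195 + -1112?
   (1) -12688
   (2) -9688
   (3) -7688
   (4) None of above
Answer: 3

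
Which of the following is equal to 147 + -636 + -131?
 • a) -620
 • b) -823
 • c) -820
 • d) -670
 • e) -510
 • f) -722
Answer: a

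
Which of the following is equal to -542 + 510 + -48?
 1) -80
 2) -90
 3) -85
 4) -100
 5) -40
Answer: 1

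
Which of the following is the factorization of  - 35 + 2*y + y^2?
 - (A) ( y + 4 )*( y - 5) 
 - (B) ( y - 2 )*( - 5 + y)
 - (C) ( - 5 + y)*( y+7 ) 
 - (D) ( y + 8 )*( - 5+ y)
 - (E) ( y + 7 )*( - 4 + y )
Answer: C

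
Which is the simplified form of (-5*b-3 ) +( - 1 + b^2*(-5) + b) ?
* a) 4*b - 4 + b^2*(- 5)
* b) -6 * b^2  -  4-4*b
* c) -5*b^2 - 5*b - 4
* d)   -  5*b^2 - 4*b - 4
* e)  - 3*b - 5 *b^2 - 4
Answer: d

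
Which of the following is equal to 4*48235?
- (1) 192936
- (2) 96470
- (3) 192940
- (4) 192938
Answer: 3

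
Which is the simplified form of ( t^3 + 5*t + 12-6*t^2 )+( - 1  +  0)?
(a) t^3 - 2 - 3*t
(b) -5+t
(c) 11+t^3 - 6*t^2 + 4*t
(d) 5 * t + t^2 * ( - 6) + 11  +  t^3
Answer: d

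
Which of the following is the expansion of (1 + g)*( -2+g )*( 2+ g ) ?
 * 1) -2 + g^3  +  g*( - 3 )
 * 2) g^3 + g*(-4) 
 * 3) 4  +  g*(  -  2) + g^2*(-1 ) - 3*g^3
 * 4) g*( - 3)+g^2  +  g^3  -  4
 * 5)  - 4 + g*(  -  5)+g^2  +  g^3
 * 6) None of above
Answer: 6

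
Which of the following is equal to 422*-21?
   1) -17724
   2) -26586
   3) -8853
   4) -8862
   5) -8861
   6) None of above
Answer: 4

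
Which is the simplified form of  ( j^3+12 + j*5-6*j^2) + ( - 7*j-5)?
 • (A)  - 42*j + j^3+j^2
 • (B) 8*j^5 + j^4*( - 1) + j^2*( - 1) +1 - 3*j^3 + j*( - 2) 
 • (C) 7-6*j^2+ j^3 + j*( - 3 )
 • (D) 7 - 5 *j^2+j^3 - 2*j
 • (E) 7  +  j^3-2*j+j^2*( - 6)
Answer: E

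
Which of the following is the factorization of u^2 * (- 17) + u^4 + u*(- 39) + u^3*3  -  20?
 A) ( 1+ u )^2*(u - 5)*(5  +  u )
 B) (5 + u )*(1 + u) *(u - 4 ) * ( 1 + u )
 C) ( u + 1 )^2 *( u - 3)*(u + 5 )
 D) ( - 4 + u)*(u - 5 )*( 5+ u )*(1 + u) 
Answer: B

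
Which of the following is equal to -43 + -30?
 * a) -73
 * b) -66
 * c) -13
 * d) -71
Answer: a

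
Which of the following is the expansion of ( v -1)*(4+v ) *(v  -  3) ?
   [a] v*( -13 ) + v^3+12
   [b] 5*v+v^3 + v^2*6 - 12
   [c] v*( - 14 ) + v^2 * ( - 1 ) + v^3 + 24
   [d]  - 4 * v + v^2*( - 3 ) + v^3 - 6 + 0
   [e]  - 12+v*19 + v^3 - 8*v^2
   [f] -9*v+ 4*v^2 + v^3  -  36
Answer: a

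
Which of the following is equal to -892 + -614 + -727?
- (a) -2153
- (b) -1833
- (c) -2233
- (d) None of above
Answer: c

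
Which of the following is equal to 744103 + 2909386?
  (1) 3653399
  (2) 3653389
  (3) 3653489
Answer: 3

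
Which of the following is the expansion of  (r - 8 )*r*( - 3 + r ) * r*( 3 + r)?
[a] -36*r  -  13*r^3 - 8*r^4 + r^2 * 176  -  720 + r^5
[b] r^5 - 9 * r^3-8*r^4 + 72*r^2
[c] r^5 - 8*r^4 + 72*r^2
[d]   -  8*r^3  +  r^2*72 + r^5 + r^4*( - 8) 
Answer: b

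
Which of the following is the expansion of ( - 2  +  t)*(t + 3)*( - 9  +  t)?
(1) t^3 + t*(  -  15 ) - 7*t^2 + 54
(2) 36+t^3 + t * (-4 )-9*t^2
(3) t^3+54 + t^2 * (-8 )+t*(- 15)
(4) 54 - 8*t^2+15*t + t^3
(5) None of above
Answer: 3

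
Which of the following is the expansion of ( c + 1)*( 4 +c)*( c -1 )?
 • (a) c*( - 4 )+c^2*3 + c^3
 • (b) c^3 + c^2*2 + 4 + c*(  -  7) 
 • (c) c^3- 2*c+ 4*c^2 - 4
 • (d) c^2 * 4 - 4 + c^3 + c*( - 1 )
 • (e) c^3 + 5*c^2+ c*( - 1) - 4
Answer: d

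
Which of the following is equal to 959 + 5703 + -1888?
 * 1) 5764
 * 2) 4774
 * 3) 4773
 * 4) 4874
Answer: 2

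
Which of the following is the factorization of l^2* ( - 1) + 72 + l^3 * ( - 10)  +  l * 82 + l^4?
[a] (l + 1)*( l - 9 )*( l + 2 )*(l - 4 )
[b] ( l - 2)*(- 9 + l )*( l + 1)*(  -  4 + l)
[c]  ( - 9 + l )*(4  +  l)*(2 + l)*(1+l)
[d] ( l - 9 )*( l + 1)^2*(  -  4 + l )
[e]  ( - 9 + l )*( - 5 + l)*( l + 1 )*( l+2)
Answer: a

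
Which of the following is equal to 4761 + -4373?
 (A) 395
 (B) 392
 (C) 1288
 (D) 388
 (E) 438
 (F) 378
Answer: D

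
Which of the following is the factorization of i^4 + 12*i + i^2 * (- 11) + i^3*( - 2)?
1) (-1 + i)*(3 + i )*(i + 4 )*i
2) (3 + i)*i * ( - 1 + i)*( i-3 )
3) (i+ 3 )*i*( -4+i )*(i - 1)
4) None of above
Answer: 3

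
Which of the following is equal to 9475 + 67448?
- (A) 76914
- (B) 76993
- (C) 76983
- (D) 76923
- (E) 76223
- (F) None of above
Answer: D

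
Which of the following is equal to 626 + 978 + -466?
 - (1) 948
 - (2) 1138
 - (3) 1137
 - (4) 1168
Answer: 2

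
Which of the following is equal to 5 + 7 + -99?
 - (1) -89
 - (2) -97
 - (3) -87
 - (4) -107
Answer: 3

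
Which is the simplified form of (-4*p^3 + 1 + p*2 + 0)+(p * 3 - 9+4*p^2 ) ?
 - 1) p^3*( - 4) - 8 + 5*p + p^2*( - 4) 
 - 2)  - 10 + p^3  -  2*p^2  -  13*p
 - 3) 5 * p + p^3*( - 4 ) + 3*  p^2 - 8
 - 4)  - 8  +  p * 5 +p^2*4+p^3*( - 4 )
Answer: 4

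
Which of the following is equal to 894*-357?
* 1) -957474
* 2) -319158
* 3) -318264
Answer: 2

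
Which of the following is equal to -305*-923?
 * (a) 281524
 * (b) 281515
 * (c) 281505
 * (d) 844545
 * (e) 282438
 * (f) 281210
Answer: b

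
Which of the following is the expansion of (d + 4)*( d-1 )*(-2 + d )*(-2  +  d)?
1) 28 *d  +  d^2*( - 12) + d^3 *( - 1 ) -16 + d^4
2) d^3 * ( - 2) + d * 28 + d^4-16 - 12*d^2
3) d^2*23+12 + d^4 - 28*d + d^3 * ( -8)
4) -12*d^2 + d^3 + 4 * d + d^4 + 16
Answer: 1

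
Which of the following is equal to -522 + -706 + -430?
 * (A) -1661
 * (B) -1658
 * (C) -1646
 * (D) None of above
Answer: B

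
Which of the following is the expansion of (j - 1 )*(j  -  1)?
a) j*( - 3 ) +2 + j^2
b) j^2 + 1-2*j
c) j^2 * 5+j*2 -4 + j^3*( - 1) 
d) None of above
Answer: b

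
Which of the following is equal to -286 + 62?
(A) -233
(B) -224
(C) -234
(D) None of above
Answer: B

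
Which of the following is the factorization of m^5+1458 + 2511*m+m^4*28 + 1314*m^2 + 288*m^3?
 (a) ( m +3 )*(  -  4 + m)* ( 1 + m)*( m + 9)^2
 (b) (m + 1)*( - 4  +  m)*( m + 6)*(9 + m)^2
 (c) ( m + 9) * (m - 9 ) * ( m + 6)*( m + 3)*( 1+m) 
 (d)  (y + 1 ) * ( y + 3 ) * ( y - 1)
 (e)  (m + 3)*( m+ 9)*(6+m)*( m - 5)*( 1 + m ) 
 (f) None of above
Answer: f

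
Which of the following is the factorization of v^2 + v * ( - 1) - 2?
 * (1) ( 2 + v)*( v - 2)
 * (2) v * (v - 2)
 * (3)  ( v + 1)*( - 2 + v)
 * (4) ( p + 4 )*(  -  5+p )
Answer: 3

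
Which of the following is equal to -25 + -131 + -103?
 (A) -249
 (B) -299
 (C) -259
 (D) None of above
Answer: C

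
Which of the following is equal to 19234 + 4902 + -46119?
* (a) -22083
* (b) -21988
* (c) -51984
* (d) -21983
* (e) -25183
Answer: d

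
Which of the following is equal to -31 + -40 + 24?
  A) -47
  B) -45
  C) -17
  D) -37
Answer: A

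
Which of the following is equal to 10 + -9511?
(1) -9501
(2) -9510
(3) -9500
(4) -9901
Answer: 1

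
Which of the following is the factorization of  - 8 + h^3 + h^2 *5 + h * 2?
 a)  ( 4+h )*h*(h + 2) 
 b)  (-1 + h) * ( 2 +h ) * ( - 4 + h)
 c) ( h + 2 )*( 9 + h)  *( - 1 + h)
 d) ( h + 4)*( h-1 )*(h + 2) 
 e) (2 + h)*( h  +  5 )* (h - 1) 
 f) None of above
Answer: d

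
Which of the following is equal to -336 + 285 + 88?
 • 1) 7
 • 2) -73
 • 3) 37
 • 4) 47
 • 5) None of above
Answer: 3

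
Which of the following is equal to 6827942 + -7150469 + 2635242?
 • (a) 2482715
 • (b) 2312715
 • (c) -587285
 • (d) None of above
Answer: b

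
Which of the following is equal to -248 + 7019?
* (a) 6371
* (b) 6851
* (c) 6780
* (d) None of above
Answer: d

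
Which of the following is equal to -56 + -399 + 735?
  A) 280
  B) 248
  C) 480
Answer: A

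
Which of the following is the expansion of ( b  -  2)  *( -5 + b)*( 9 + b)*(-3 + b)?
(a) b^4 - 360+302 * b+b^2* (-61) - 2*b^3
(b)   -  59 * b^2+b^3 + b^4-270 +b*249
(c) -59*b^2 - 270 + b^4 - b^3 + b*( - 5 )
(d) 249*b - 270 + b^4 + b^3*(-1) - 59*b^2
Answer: d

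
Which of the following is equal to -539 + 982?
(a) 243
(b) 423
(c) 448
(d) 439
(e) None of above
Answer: e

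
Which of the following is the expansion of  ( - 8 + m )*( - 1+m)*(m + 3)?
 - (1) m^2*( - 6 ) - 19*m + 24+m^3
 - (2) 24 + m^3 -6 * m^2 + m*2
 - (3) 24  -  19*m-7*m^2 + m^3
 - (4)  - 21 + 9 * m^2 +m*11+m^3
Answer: 1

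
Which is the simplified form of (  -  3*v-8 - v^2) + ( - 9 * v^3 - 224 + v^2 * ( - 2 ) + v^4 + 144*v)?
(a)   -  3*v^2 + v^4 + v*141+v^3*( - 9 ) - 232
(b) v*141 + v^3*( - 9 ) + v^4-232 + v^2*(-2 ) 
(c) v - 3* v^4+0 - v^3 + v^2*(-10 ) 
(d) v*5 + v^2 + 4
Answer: a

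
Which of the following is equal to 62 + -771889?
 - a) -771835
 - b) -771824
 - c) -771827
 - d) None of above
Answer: c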